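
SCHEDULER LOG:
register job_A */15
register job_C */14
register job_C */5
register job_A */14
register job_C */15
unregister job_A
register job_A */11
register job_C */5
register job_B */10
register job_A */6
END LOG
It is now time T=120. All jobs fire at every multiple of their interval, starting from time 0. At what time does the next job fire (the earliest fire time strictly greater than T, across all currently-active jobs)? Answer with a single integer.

Op 1: register job_A */15 -> active={job_A:*/15}
Op 2: register job_C */14 -> active={job_A:*/15, job_C:*/14}
Op 3: register job_C */5 -> active={job_A:*/15, job_C:*/5}
Op 4: register job_A */14 -> active={job_A:*/14, job_C:*/5}
Op 5: register job_C */15 -> active={job_A:*/14, job_C:*/15}
Op 6: unregister job_A -> active={job_C:*/15}
Op 7: register job_A */11 -> active={job_A:*/11, job_C:*/15}
Op 8: register job_C */5 -> active={job_A:*/11, job_C:*/5}
Op 9: register job_B */10 -> active={job_A:*/11, job_B:*/10, job_C:*/5}
Op 10: register job_A */6 -> active={job_A:*/6, job_B:*/10, job_C:*/5}
  job_A: interval 6, next fire after T=120 is 126
  job_B: interval 10, next fire after T=120 is 130
  job_C: interval 5, next fire after T=120 is 125
Earliest fire time = 125 (job job_C)

Answer: 125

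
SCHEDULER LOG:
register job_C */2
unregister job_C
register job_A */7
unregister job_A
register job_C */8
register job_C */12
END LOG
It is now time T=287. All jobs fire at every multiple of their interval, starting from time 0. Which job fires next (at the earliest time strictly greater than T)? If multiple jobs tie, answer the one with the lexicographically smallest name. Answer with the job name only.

Op 1: register job_C */2 -> active={job_C:*/2}
Op 2: unregister job_C -> active={}
Op 3: register job_A */7 -> active={job_A:*/7}
Op 4: unregister job_A -> active={}
Op 5: register job_C */8 -> active={job_C:*/8}
Op 6: register job_C */12 -> active={job_C:*/12}
  job_C: interval 12, next fire after T=287 is 288
Earliest = 288, winner (lex tiebreak) = job_C

Answer: job_C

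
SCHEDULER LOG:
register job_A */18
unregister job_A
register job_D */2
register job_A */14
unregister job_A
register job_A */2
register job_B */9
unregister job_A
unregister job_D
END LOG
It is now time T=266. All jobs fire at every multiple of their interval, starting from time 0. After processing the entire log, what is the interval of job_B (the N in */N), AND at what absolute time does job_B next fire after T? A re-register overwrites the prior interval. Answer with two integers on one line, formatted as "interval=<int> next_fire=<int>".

Op 1: register job_A */18 -> active={job_A:*/18}
Op 2: unregister job_A -> active={}
Op 3: register job_D */2 -> active={job_D:*/2}
Op 4: register job_A */14 -> active={job_A:*/14, job_D:*/2}
Op 5: unregister job_A -> active={job_D:*/2}
Op 6: register job_A */2 -> active={job_A:*/2, job_D:*/2}
Op 7: register job_B */9 -> active={job_A:*/2, job_B:*/9, job_D:*/2}
Op 8: unregister job_A -> active={job_B:*/9, job_D:*/2}
Op 9: unregister job_D -> active={job_B:*/9}
Final interval of job_B = 9
Next fire of job_B after T=266: (266//9+1)*9 = 270

Answer: interval=9 next_fire=270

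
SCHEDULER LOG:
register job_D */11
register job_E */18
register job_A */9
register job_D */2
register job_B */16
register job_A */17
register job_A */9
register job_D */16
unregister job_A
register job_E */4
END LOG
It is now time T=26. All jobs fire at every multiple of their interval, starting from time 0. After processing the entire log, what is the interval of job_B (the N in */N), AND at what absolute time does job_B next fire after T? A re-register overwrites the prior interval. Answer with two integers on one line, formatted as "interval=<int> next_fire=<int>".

Answer: interval=16 next_fire=32

Derivation:
Op 1: register job_D */11 -> active={job_D:*/11}
Op 2: register job_E */18 -> active={job_D:*/11, job_E:*/18}
Op 3: register job_A */9 -> active={job_A:*/9, job_D:*/11, job_E:*/18}
Op 4: register job_D */2 -> active={job_A:*/9, job_D:*/2, job_E:*/18}
Op 5: register job_B */16 -> active={job_A:*/9, job_B:*/16, job_D:*/2, job_E:*/18}
Op 6: register job_A */17 -> active={job_A:*/17, job_B:*/16, job_D:*/2, job_E:*/18}
Op 7: register job_A */9 -> active={job_A:*/9, job_B:*/16, job_D:*/2, job_E:*/18}
Op 8: register job_D */16 -> active={job_A:*/9, job_B:*/16, job_D:*/16, job_E:*/18}
Op 9: unregister job_A -> active={job_B:*/16, job_D:*/16, job_E:*/18}
Op 10: register job_E */4 -> active={job_B:*/16, job_D:*/16, job_E:*/4}
Final interval of job_B = 16
Next fire of job_B after T=26: (26//16+1)*16 = 32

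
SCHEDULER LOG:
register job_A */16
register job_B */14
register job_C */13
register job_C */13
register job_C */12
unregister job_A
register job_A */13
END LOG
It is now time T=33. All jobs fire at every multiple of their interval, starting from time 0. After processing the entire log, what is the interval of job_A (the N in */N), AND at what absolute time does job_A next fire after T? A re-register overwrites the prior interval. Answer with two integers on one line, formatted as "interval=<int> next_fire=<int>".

Answer: interval=13 next_fire=39

Derivation:
Op 1: register job_A */16 -> active={job_A:*/16}
Op 2: register job_B */14 -> active={job_A:*/16, job_B:*/14}
Op 3: register job_C */13 -> active={job_A:*/16, job_B:*/14, job_C:*/13}
Op 4: register job_C */13 -> active={job_A:*/16, job_B:*/14, job_C:*/13}
Op 5: register job_C */12 -> active={job_A:*/16, job_B:*/14, job_C:*/12}
Op 6: unregister job_A -> active={job_B:*/14, job_C:*/12}
Op 7: register job_A */13 -> active={job_A:*/13, job_B:*/14, job_C:*/12}
Final interval of job_A = 13
Next fire of job_A after T=33: (33//13+1)*13 = 39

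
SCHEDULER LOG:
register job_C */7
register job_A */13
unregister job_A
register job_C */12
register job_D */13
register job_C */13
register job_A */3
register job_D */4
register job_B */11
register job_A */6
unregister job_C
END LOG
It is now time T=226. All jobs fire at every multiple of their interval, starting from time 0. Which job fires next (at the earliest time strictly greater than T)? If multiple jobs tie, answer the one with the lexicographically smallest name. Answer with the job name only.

Op 1: register job_C */7 -> active={job_C:*/7}
Op 2: register job_A */13 -> active={job_A:*/13, job_C:*/7}
Op 3: unregister job_A -> active={job_C:*/7}
Op 4: register job_C */12 -> active={job_C:*/12}
Op 5: register job_D */13 -> active={job_C:*/12, job_D:*/13}
Op 6: register job_C */13 -> active={job_C:*/13, job_D:*/13}
Op 7: register job_A */3 -> active={job_A:*/3, job_C:*/13, job_D:*/13}
Op 8: register job_D */4 -> active={job_A:*/3, job_C:*/13, job_D:*/4}
Op 9: register job_B */11 -> active={job_A:*/3, job_B:*/11, job_C:*/13, job_D:*/4}
Op 10: register job_A */6 -> active={job_A:*/6, job_B:*/11, job_C:*/13, job_D:*/4}
Op 11: unregister job_C -> active={job_A:*/6, job_B:*/11, job_D:*/4}
  job_A: interval 6, next fire after T=226 is 228
  job_B: interval 11, next fire after T=226 is 231
  job_D: interval 4, next fire after T=226 is 228
Earliest = 228, winner (lex tiebreak) = job_A

Answer: job_A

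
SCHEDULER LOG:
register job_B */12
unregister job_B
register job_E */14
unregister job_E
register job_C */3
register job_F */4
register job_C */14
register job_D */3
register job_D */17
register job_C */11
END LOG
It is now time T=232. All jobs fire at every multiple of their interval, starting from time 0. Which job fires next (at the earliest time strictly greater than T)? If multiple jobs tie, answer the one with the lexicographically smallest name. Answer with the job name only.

Answer: job_F

Derivation:
Op 1: register job_B */12 -> active={job_B:*/12}
Op 2: unregister job_B -> active={}
Op 3: register job_E */14 -> active={job_E:*/14}
Op 4: unregister job_E -> active={}
Op 5: register job_C */3 -> active={job_C:*/3}
Op 6: register job_F */4 -> active={job_C:*/3, job_F:*/4}
Op 7: register job_C */14 -> active={job_C:*/14, job_F:*/4}
Op 8: register job_D */3 -> active={job_C:*/14, job_D:*/3, job_F:*/4}
Op 9: register job_D */17 -> active={job_C:*/14, job_D:*/17, job_F:*/4}
Op 10: register job_C */11 -> active={job_C:*/11, job_D:*/17, job_F:*/4}
  job_C: interval 11, next fire after T=232 is 242
  job_D: interval 17, next fire after T=232 is 238
  job_F: interval 4, next fire after T=232 is 236
Earliest = 236, winner (lex tiebreak) = job_F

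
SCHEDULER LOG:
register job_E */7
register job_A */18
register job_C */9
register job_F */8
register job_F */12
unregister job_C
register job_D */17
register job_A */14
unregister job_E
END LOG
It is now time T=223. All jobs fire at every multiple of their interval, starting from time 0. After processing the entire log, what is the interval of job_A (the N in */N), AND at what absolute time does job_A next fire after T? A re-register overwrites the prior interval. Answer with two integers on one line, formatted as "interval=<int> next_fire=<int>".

Op 1: register job_E */7 -> active={job_E:*/7}
Op 2: register job_A */18 -> active={job_A:*/18, job_E:*/7}
Op 3: register job_C */9 -> active={job_A:*/18, job_C:*/9, job_E:*/7}
Op 4: register job_F */8 -> active={job_A:*/18, job_C:*/9, job_E:*/7, job_F:*/8}
Op 5: register job_F */12 -> active={job_A:*/18, job_C:*/9, job_E:*/7, job_F:*/12}
Op 6: unregister job_C -> active={job_A:*/18, job_E:*/7, job_F:*/12}
Op 7: register job_D */17 -> active={job_A:*/18, job_D:*/17, job_E:*/7, job_F:*/12}
Op 8: register job_A */14 -> active={job_A:*/14, job_D:*/17, job_E:*/7, job_F:*/12}
Op 9: unregister job_E -> active={job_A:*/14, job_D:*/17, job_F:*/12}
Final interval of job_A = 14
Next fire of job_A after T=223: (223//14+1)*14 = 224

Answer: interval=14 next_fire=224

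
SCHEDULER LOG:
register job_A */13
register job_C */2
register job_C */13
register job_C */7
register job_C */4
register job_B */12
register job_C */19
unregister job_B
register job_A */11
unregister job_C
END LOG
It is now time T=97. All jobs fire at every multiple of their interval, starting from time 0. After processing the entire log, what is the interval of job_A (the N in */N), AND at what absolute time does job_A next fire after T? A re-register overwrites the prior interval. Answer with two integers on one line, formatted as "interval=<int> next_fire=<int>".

Op 1: register job_A */13 -> active={job_A:*/13}
Op 2: register job_C */2 -> active={job_A:*/13, job_C:*/2}
Op 3: register job_C */13 -> active={job_A:*/13, job_C:*/13}
Op 4: register job_C */7 -> active={job_A:*/13, job_C:*/7}
Op 5: register job_C */4 -> active={job_A:*/13, job_C:*/4}
Op 6: register job_B */12 -> active={job_A:*/13, job_B:*/12, job_C:*/4}
Op 7: register job_C */19 -> active={job_A:*/13, job_B:*/12, job_C:*/19}
Op 8: unregister job_B -> active={job_A:*/13, job_C:*/19}
Op 9: register job_A */11 -> active={job_A:*/11, job_C:*/19}
Op 10: unregister job_C -> active={job_A:*/11}
Final interval of job_A = 11
Next fire of job_A after T=97: (97//11+1)*11 = 99

Answer: interval=11 next_fire=99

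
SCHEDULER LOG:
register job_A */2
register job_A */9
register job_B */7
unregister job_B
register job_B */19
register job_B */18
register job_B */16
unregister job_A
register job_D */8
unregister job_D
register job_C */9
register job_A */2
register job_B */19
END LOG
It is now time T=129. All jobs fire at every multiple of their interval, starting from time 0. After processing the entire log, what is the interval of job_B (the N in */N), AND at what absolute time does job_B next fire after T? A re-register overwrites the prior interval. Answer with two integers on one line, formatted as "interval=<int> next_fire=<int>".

Answer: interval=19 next_fire=133

Derivation:
Op 1: register job_A */2 -> active={job_A:*/2}
Op 2: register job_A */9 -> active={job_A:*/9}
Op 3: register job_B */7 -> active={job_A:*/9, job_B:*/7}
Op 4: unregister job_B -> active={job_A:*/9}
Op 5: register job_B */19 -> active={job_A:*/9, job_B:*/19}
Op 6: register job_B */18 -> active={job_A:*/9, job_B:*/18}
Op 7: register job_B */16 -> active={job_A:*/9, job_B:*/16}
Op 8: unregister job_A -> active={job_B:*/16}
Op 9: register job_D */8 -> active={job_B:*/16, job_D:*/8}
Op 10: unregister job_D -> active={job_B:*/16}
Op 11: register job_C */9 -> active={job_B:*/16, job_C:*/9}
Op 12: register job_A */2 -> active={job_A:*/2, job_B:*/16, job_C:*/9}
Op 13: register job_B */19 -> active={job_A:*/2, job_B:*/19, job_C:*/9}
Final interval of job_B = 19
Next fire of job_B after T=129: (129//19+1)*19 = 133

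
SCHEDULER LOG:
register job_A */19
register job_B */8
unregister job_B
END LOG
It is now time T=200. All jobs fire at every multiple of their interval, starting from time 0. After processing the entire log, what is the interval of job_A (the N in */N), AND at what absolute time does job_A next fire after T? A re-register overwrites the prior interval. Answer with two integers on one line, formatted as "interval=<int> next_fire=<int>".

Op 1: register job_A */19 -> active={job_A:*/19}
Op 2: register job_B */8 -> active={job_A:*/19, job_B:*/8}
Op 3: unregister job_B -> active={job_A:*/19}
Final interval of job_A = 19
Next fire of job_A after T=200: (200//19+1)*19 = 209

Answer: interval=19 next_fire=209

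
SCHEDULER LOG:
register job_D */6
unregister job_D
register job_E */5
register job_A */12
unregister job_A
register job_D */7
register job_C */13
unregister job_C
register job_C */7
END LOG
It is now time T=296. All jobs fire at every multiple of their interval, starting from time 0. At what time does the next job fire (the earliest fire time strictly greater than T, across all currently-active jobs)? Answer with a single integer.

Answer: 300

Derivation:
Op 1: register job_D */6 -> active={job_D:*/6}
Op 2: unregister job_D -> active={}
Op 3: register job_E */5 -> active={job_E:*/5}
Op 4: register job_A */12 -> active={job_A:*/12, job_E:*/5}
Op 5: unregister job_A -> active={job_E:*/5}
Op 6: register job_D */7 -> active={job_D:*/7, job_E:*/5}
Op 7: register job_C */13 -> active={job_C:*/13, job_D:*/7, job_E:*/5}
Op 8: unregister job_C -> active={job_D:*/7, job_E:*/5}
Op 9: register job_C */7 -> active={job_C:*/7, job_D:*/7, job_E:*/5}
  job_C: interval 7, next fire after T=296 is 301
  job_D: interval 7, next fire after T=296 is 301
  job_E: interval 5, next fire after T=296 is 300
Earliest fire time = 300 (job job_E)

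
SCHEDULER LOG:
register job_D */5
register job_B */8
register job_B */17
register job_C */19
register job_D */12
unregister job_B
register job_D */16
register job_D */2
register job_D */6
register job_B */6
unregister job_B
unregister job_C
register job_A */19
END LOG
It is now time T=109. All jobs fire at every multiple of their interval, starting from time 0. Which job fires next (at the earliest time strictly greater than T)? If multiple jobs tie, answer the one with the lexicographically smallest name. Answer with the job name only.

Answer: job_A

Derivation:
Op 1: register job_D */5 -> active={job_D:*/5}
Op 2: register job_B */8 -> active={job_B:*/8, job_D:*/5}
Op 3: register job_B */17 -> active={job_B:*/17, job_D:*/5}
Op 4: register job_C */19 -> active={job_B:*/17, job_C:*/19, job_D:*/5}
Op 5: register job_D */12 -> active={job_B:*/17, job_C:*/19, job_D:*/12}
Op 6: unregister job_B -> active={job_C:*/19, job_D:*/12}
Op 7: register job_D */16 -> active={job_C:*/19, job_D:*/16}
Op 8: register job_D */2 -> active={job_C:*/19, job_D:*/2}
Op 9: register job_D */6 -> active={job_C:*/19, job_D:*/6}
Op 10: register job_B */6 -> active={job_B:*/6, job_C:*/19, job_D:*/6}
Op 11: unregister job_B -> active={job_C:*/19, job_D:*/6}
Op 12: unregister job_C -> active={job_D:*/6}
Op 13: register job_A */19 -> active={job_A:*/19, job_D:*/6}
  job_A: interval 19, next fire after T=109 is 114
  job_D: interval 6, next fire after T=109 is 114
Earliest = 114, winner (lex tiebreak) = job_A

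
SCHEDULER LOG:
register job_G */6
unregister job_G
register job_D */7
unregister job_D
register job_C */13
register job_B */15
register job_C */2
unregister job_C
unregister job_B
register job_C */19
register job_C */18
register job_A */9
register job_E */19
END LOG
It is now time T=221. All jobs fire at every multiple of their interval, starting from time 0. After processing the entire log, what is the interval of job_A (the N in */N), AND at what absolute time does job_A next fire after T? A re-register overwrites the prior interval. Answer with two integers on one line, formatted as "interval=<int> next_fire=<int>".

Answer: interval=9 next_fire=225

Derivation:
Op 1: register job_G */6 -> active={job_G:*/6}
Op 2: unregister job_G -> active={}
Op 3: register job_D */7 -> active={job_D:*/7}
Op 4: unregister job_D -> active={}
Op 5: register job_C */13 -> active={job_C:*/13}
Op 6: register job_B */15 -> active={job_B:*/15, job_C:*/13}
Op 7: register job_C */2 -> active={job_B:*/15, job_C:*/2}
Op 8: unregister job_C -> active={job_B:*/15}
Op 9: unregister job_B -> active={}
Op 10: register job_C */19 -> active={job_C:*/19}
Op 11: register job_C */18 -> active={job_C:*/18}
Op 12: register job_A */9 -> active={job_A:*/9, job_C:*/18}
Op 13: register job_E */19 -> active={job_A:*/9, job_C:*/18, job_E:*/19}
Final interval of job_A = 9
Next fire of job_A after T=221: (221//9+1)*9 = 225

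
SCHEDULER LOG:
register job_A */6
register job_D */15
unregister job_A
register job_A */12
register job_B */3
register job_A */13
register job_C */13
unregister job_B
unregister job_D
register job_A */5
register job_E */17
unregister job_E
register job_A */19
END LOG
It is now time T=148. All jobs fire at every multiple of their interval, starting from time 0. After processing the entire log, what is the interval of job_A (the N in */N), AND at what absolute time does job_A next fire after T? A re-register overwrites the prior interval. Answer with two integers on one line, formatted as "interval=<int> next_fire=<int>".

Answer: interval=19 next_fire=152

Derivation:
Op 1: register job_A */6 -> active={job_A:*/6}
Op 2: register job_D */15 -> active={job_A:*/6, job_D:*/15}
Op 3: unregister job_A -> active={job_D:*/15}
Op 4: register job_A */12 -> active={job_A:*/12, job_D:*/15}
Op 5: register job_B */3 -> active={job_A:*/12, job_B:*/3, job_D:*/15}
Op 6: register job_A */13 -> active={job_A:*/13, job_B:*/3, job_D:*/15}
Op 7: register job_C */13 -> active={job_A:*/13, job_B:*/3, job_C:*/13, job_D:*/15}
Op 8: unregister job_B -> active={job_A:*/13, job_C:*/13, job_D:*/15}
Op 9: unregister job_D -> active={job_A:*/13, job_C:*/13}
Op 10: register job_A */5 -> active={job_A:*/5, job_C:*/13}
Op 11: register job_E */17 -> active={job_A:*/5, job_C:*/13, job_E:*/17}
Op 12: unregister job_E -> active={job_A:*/5, job_C:*/13}
Op 13: register job_A */19 -> active={job_A:*/19, job_C:*/13}
Final interval of job_A = 19
Next fire of job_A after T=148: (148//19+1)*19 = 152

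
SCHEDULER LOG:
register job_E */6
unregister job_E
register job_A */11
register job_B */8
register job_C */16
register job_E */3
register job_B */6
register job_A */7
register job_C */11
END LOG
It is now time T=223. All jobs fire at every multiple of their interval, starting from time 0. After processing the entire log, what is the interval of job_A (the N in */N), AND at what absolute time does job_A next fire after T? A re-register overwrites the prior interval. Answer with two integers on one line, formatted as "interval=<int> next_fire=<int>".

Answer: interval=7 next_fire=224

Derivation:
Op 1: register job_E */6 -> active={job_E:*/6}
Op 2: unregister job_E -> active={}
Op 3: register job_A */11 -> active={job_A:*/11}
Op 4: register job_B */8 -> active={job_A:*/11, job_B:*/8}
Op 5: register job_C */16 -> active={job_A:*/11, job_B:*/8, job_C:*/16}
Op 6: register job_E */3 -> active={job_A:*/11, job_B:*/8, job_C:*/16, job_E:*/3}
Op 7: register job_B */6 -> active={job_A:*/11, job_B:*/6, job_C:*/16, job_E:*/3}
Op 8: register job_A */7 -> active={job_A:*/7, job_B:*/6, job_C:*/16, job_E:*/3}
Op 9: register job_C */11 -> active={job_A:*/7, job_B:*/6, job_C:*/11, job_E:*/3}
Final interval of job_A = 7
Next fire of job_A after T=223: (223//7+1)*7 = 224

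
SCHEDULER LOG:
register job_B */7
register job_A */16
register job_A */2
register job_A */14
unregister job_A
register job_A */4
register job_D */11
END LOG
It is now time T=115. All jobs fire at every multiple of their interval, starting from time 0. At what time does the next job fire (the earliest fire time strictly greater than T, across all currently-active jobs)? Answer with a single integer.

Op 1: register job_B */7 -> active={job_B:*/7}
Op 2: register job_A */16 -> active={job_A:*/16, job_B:*/7}
Op 3: register job_A */2 -> active={job_A:*/2, job_B:*/7}
Op 4: register job_A */14 -> active={job_A:*/14, job_B:*/7}
Op 5: unregister job_A -> active={job_B:*/7}
Op 6: register job_A */4 -> active={job_A:*/4, job_B:*/7}
Op 7: register job_D */11 -> active={job_A:*/4, job_B:*/7, job_D:*/11}
  job_A: interval 4, next fire after T=115 is 116
  job_B: interval 7, next fire after T=115 is 119
  job_D: interval 11, next fire after T=115 is 121
Earliest fire time = 116 (job job_A)

Answer: 116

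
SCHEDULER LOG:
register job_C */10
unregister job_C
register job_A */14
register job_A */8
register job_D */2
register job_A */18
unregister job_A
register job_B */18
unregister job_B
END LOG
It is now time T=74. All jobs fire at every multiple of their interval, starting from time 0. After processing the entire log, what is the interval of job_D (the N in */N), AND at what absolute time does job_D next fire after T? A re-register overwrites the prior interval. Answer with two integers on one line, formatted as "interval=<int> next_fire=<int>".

Answer: interval=2 next_fire=76

Derivation:
Op 1: register job_C */10 -> active={job_C:*/10}
Op 2: unregister job_C -> active={}
Op 3: register job_A */14 -> active={job_A:*/14}
Op 4: register job_A */8 -> active={job_A:*/8}
Op 5: register job_D */2 -> active={job_A:*/8, job_D:*/2}
Op 6: register job_A */18 -> active={job_A:*/18, job_D:*/2}
Op 7: unregister job_A -> active={job_D:*/2}
Op 8: register job_B */18 -> active={job_B:*/18, job_D:*/2}
Op 9: unregister job_B -> active={job_D:*/2}
Final interval of job_D = 2
Next fire of job_D after T=74: (74//2+1)*2 = 76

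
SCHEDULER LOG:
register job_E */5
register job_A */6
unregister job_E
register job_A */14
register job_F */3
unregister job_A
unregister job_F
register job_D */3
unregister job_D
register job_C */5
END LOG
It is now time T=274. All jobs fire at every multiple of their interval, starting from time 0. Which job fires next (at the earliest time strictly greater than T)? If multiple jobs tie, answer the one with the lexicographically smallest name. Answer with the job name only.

Answer: job_C

Derivation:
Op 1: register job_E */5 -> active={job_E:*/5}
Op 2: register job_A */6 -> active={job_A:*/6, job_E:*/5}
Op 3: unregister job_E -> active={job_A:*/6}
Op 4: register job_A */14 -> active={job_A:*/14}
Op 5: register job_F */3 -> active={job_A:*/14, job_F:*/3}
Op 6: unregister job_A -> active={job_F:*/3}
Op 7: unregister job_F -> active={}
Op 8: register job_D */3 -> active={job_D:*/3}
Op 9: unregister job_D -> active={}
Op 10: register job_C */5 -> active={job_C:*/5}
  job_C: interval 5, next fire after T=274 is 275
Earliest = 275, winner (lex tiebreak) = job_C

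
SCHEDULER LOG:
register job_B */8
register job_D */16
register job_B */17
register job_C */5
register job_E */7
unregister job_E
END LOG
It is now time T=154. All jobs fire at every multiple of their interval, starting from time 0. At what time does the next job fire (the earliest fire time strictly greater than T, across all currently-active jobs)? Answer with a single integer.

Op 1: register job_B */8 -> active={job_B:*/8}
Op 2: register job_D */16 -> active={job_B:*/8, job_D:*/16}
Op 3: register job_B */17 -> active={job_B:*/17, job_D:*/16}
Op 4: register job_C */5 -> active={job_B:*/17, job_C:*/5, job_D:*/16}
Op 5: register job_E */7 -> active={job_B:*/17, job_C:*/5, job_D:*/16, job_E:*/7}
Op 6: unregister job_E -> active={job_B:*/17, job_C:*/5, job_D:*/16}
  job_B: interval 17, next fire after T=154 is 170
  job_C: interval 5, next fire after T=154 is 155
  job_D: interval 16, next fire after T=154 is 160
Earliest fire time = 155 (job job_C)

Answer: 155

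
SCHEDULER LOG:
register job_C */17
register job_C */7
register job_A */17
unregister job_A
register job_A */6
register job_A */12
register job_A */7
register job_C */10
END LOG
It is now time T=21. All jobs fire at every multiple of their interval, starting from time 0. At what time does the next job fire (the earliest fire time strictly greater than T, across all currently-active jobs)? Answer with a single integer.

Answer: 28

Derivation:
Op 1: register job_C */17 -> active={job_C:*/17}
Op 2: register job_C */7 -> active={job_C:*/7}
Op 3: register job_A */17 -> active={job_A:*/17, job_C:*/7}
Op 4: unregister job_A -> active={job_C:*/7}
Op 5: register job_A */6 -> active={job_A:*/6, job_C:*/7}
Op 6: register job_A */12 -> active={job_A:*/12, job_C:*/7}
Op 7: register job_A */7 -> active={job_A:*/7, job_C:*/7}
Op 8: register job_C */10 -> active={job_A:*/7, job_C:*/10}
  job_A: interval 7, next fire after T=21 is 28
  job_C: interval 10, next fire after T=21 is 30
Earliest fire time = 28 (job job_A)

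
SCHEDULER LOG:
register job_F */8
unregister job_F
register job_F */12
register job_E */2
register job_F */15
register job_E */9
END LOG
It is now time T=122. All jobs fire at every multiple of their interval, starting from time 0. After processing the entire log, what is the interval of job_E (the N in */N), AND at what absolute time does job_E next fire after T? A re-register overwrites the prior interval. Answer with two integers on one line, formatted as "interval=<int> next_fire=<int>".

Op 1: register job_F */8 -> active={job_F:*/8}
Op 2: unregister job_F -> active={}
Op 3: register job_F */12 -> active={job_F:*/12}
Op 4: register job_E */2 -> active={job_E:*/2, job_F:*/12}
Op 5: register job_F */15 -> active={job_E:*/2, job_F:*/15}
Op 6: register job_E */9 -> active={job_E:*/9, job_F:*/15}
Final interval of job_E = 9
Next fire of job_E after T=122: (122//9+1)*9 = 126

Answer: interval=9 next_fire=126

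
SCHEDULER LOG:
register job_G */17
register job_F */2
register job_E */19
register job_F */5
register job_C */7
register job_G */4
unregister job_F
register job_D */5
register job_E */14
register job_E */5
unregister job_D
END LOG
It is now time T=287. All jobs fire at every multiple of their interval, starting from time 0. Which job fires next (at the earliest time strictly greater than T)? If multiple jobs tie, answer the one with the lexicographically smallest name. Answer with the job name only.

Answer: job_G

Derivation:
Op 1: register job_G */17 -> active={job_G:*/17}
Op 2: register job_F */2 -> active={job_F:*/2, job_G:*/17}
Op 3: register job_E */19 -> active={job_E:*/19, job_F:*/2, job_G:*/17}
Op 4: register job_F */5 -> active={job_E:*/19, job_F:*/5, job_G:*/17}
Op 5: register job_C */7 -> active={job_C:*/7, job_E:*/19, job_F:*/5, job_G:*/17}
Op 6: register job_G */4 -> active={job_C:*/7, job_E:*/19, job_F:*/5, job_G:*/4}
Op 7: unregister job_F -> active={job_C:*/7, job_E:*/19, job_G:*/4}
Op 8: register job_D */5 -> active={job_C:*/7, job_D:*/5, job_E:*/19, job_G:*/4}
Op 9: register job_E */14 -> active={job_C:*/7, job_D:*/5, job_E:*/14, job_G:*/4}
Op 10: register job_E */5 -> active={job_C:*/7, job_D:*/5, job_E:*/5, job_G:*/4}
Op 11: unregister job_D -> active={job_C:*/7, job_E:*/5, job_G:*/4}
  job_C: interval 7, next fire after T=287 is 294
  job_E: interval 5, next fire after T=287 is 290
  job_G: interval 4, next fire after T=287 is 288
Earliest = 288, winner (lex tiebreak) = job_G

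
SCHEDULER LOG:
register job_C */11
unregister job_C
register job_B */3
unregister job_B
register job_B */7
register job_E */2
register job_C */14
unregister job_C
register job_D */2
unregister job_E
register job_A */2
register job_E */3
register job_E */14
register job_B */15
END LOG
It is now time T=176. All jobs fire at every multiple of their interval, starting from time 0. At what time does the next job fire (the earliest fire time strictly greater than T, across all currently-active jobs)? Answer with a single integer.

Op 1: register job_C */11 -> active={job_C:*/11}
Op 2: unregister job_C -> active={}
Op 3: register job_B */3 -> active={job_B:*/3}
Op 4: unregister job_B -> active={}
Op 5: register job_B */7 -> active={job_B:*/7}
Op 6: register job_E */2 -> active={job_B:*/7, job_E:*/2}
Op 7: register job_C */14 -> active={job_B:*/7, job_C:*/14, job_E:*/2}
Op 8: unregister job_C -> active={job_B:*/7, job_E:*/2}
Op 9: register job_D */2 -> active={job_B:*/7, job_D:*/2, job_E:*/2}
Op 10: unregister job_E -> active={job_B:*/7, job_D:*/2}
Op 11: register job_A */2 -> active={job_A:*/2, job_B:*/7, job_D:*/2}
Op 12: register job_E */3 -> active={job_A:*/2, job_B:*/7, job_D:*/2, job_E:*/3}
Op 13: register job_E */14 -> active={job_A:*/2, job_B:*/7, job_D:*/2, job_E:*/14}
Op 14: register job_B */15 -> active={job_A:*/2, job_B:*/15, job_D:*/2, job_E:*/14}
  job_A: interval 2, next fire after T=176 is 178
  job_B: interval 15, next fire after T=176 is 180
  job_D: interval 2, next fire after T=176 is 178
  job_E: interval 14, next fire after T=176 is 182
Earliest fire time = 178 (job job_A)

Answer: 178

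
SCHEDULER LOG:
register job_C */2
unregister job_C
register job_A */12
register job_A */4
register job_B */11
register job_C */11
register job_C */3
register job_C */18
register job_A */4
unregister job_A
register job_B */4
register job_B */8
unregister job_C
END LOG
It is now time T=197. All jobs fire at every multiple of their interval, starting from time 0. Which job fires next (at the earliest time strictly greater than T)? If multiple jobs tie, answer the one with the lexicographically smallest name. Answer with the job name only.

Answer: job_B

Derivation:
Op 1: register job_C */2 -> active={job_C:*/2}
Op 2: unregister job_C -> active={}
Op 3: register job_A */12 -> active={job_A:*/12}
Op 4: register job_A */4 -> active={job_A:*/4}
Op 5: register job_B */11 -> active={job_A:*/4, job_B:*/11}
Op 6: register job_C */11 -> active={job_A:*/4, job_B:*/11, job_C:*/11}
Op 7: register job_C */3 -> active={job_A:*/4, job_B:*/11, job_C:*/3}
Op 8: register job_C */18 -> active={job_A:*/4, job_B:*/11, job_C:*/18}
Op 9: register job_A */4 -> active={job_A:*/4, job_B:*/11, job_C:*/18}
Op 10: unregister job_A -> active={job_B:*/11, job_C:*/18}
Op 11: register job_B */4 -> active={job_B:*/4, job_C:*/18}
Op 12: register job_B */8 -> active={job_B:*/8, job_C:*/18}
Op 13: unregister job_C -> active={job_B:*/8}
  job_B: interval 8, next fire after T=197 is 200
Earliest = 200, winner (lex tiebreak) = job_B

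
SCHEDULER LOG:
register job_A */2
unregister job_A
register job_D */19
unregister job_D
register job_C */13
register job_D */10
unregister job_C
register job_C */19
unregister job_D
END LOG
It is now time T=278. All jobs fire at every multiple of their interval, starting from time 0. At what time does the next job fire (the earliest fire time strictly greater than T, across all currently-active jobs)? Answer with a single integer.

Op 1: register job_A */2 -> active={job_A:*/2}
Op 2: unregister job_A -> active={}
Op 3: register job_D */19 -> active={job_D:*/19}
Op 4: unregister job_D -> active={}
Op 5: register job_C */13 -> active={job_C:*/13}
Op 6: register job_D */10 -> active={job_C:*/13, job_D:*/10}
Op 7: unregister job_C -> active={job_D:*/10}
Op 8: register job_C */19 -> active={job_C:*/19, job_D:*/10}
Op 9: unregister job_D -> active={job_C:*/19}
  job_C: interval 19, next fire after T=278 is 285
Earliest fire time = 285 (job job_C)

Answer: 285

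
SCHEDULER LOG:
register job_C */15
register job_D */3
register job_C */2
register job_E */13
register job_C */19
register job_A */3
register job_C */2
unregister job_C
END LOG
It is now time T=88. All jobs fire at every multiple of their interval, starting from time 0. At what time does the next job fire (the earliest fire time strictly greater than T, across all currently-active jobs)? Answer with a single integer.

Answer: 90

Derivation:
Op 1: register job_C */15 -> active={job_C:*/15}
Op 2: register job_D */3 -> active={job_C:*/15, job_D:*/3}
Op 3: register job_C */2 -> active={job_C:*/2, job_D:*/3}
Op 4: register job_E */13 -> active={job_C:*/2, job_D:*/3, job_E:*/13}
Op 5: register job_C */19 -> active={job_C:*/19, job_D:*/3, job_E:*/13}
Op 6: register job_A */3 -> active={job_A:*/3, job_C:*/19, job_D:*/3, job_E:*/13}
Op 7: register job_C */2 -> active={job_A:*/3, job_C:*/2, job_D:*/3, job_E:*/13}
Op 8: unregister job_C -> active={job_A:*/3, job_D:*/3, job_E:*/13}
  job_A: interval 3, next fire after T=88 is 90
  job_D: interval 3, next fire after T=88 is 90
  job_E: interval 13, next fire after T=88 is 91
Earliest fire time = 90 (job job_A)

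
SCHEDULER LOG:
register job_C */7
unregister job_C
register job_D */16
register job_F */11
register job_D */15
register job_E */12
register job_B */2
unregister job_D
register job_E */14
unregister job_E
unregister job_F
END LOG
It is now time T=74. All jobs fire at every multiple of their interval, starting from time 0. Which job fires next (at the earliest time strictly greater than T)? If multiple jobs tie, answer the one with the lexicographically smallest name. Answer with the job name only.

Op 1: register job_C */7 -> active={job_C:*/7}
Op 2: unregister job_C -> active={}
Op 3: register job_D */16 -> active={job_D:*/16}
Op 4: register job_F */11 -> active={job_D:*/16, job_F:*/11}
Op 5: register job_D */15 -> active={job_D:*/15, job_F:*/11}
Op 6: register job_E */12 -> active={job_D:*/15, job_E:*/12, job_F:*/11}
Op 7: register job_B */2 -> active={job_B:*/2, job_D:*/15, job_E:*/12, job_F:*/11}
Op 8: unregister job_D -> active={job_B:*/2, job_E:*/12, job_F:*/11}
Op 9: register job_E */14 -> active={job_B:*/2, job_E:*/14, job_F:*/11}
Op 10: unregister job_E -> active={job_B:*/2, job_F:*/11}
Op 11: unregister job_F -> active={job_B:*/2}
  job_B: interval 2, next fire after T=74 is 76
Earliest = 76, winner (lex tiebreak) = job_B

Answer: job_B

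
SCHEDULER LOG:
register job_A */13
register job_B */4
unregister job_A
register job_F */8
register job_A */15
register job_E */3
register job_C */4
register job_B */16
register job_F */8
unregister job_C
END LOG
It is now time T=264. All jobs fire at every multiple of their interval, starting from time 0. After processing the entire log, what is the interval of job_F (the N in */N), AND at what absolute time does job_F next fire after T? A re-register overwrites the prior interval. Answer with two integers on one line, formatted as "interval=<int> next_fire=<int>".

Op 1: register job_A */13 -> active={job_A:*/13}
Op 2: register job_B */4 -> active={job_A:*/13, job_B:*/4}
Op 3: unregister job_A -> active={job_B:*/4}
Op 4: register job_F */8 -> active={job_B:*/4, job_F:*/8}
Op 5: register job_A */15 -> active={job_A:*/15, job_B:*/4, job_F:*/8}
Op 6: register job_E */3 -> active={job_A:*/15, job_B:*/4, job_E:*/3, job_F:*/8}
Op 7: register job_C */4 -> active={job_A:*/15, job_B:*/4, job_C:*/4, job_E:*/3, job_F:*/8}
Op 8: register job_B */16 -> active={job_A:*/15, job_B:*/16, job_C:*/4, job_E:*/3, job_F:*/8}
Op 9: register job_F */8 -> active={job_A:*/15, job_B:*/16, job_C:*/4, job_E:*/3, job_F:*/8}
Op 10: unregister job_C -> active={job_A:*/15, job_B:*/16, job_E:*/3, job_F:*/8}
Final interval of job_F = 8
Next fire of job_F after T=264: (264//8+1)*8 = 272

Answer: interval=8 next_fire=272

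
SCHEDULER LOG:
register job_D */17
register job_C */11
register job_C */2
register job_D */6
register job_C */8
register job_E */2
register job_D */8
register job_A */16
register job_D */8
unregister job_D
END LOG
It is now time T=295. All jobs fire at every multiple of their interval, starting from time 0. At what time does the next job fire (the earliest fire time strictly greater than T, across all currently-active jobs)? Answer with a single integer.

Answer: 296

Derivation:
Op 1: register job_D */17 -> active={job_D:*/17}
Op 2: register job_C */11 -> active={job_C:*/11, job_D:*/17}
Op 3: register job_C */2 -> active={job_C:*/2, job_D:*/17}
Op 4: register job_D */6 -> active={job_C:*/2, job_D:*/6}
Op 5: register job_C */8 -> active={job_C:*/8, job_D:*/6}
Op 6: register job_E */2 -> active={job_C:*/8, job_D:*/6, job_E:*/2}
Op 7: register job_D */8 -> active={job_C:*/8, job_D:*/8, job_E:*/2}
Op 8: register job_A */16 -> active={job_A:*/16, job_C:*/8, job_D:*/8, job_E:*/2}
Op 9: register job_D */8 -> active={job_A:*/16, job_C:*/8, job_D:*/8, job_E:*/2}
Op 10: unregister job_D -> active={job_A:*/16, job_C:*/8, job_E:*/2}
  job_A: interval 16, next fire after T=295 is 304
  job_C: interval 8, next fire after T=295 is 296
  job_E: interval 2, next fire after T=295 is 296
Earliest fire time = 296 (job job_C)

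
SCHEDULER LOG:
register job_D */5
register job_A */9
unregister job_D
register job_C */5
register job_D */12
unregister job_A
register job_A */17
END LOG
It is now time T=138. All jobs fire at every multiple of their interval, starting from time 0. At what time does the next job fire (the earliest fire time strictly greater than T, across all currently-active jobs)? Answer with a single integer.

Op 1: register job_D */5 -> active={job_D:*/5}
Op 2: register job_A */9 -> active={job_A:*/9, job_D:*/5}
Op 3: unregister job_D -> active={job_A:*/9}
Op 4: register job_C */5 -> active={job_A:*/9, job_C:*/5}
Op 5: register job_D */12 -> active={job_A:*/9, job_C:*/5, job_D:*/12}
Op 6: unregister job_A -> active={job_C:*/5, job_D:*/12}
Op 7: register job_A */17 -> active={job_A:*/17, job_C:*/5, job_D:*/12}
  job_A: interval 17, next fire after T=138 is 153
  job_C: interval 5, next fire after T=138 is 140
  job_D: interval 12, next fire after T=138 is 144
Earliest fire time = 140 (job job_C)

Answer: 140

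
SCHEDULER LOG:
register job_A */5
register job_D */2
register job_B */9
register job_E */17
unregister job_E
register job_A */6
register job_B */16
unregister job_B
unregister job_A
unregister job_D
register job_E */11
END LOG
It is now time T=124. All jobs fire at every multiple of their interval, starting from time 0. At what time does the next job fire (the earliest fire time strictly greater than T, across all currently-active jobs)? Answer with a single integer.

Op 1: register job_A */5 -> active={job_A:*/5}
Op 2: register job_D */2 -> active={job_A:*/5, job_D:*/2}
Op 3: register job_B */9 -> active={job_A:*/5, job_B:*/9, job_D:*/2}
Op 4: register job_E */17 -> active={job_A:*/5, job_B:*/9, job_D:*/2, job_E:*/17}
Op 5: unregister job_E -> active={job_A:*/5, job_B:*/9, job_D:*/2}
Op 6: register job_A */6 -> active={job_A:*/6, job_B:*/9, job_D:*/2}
Op 7: register job_B */16 -> active={job_A:*/6, job_B:*/16, job_D:*/2}
Op 8: unregister job_B -> active={job_A:*/6, job_D:*/2}
Op 9: unregister job_A -> active={job_D:*/2}
Op 10: unregister job_D -> active={}
Op 11: register job_E */11 -> active={job_E:*/11}
  job_E: interval 11, next fire after T=124 is 132
Earliest fire time = 132 (job job_E)

Answer: 132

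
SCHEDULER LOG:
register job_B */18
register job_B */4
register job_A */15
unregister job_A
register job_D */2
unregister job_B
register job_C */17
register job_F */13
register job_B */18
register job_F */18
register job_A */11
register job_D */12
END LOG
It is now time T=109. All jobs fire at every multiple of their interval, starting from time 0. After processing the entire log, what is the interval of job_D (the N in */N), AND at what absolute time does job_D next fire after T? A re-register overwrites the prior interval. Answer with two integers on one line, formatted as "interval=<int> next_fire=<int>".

Answer: interval=12 next_fire=120

Derivation:
Op 1: register job_B */18 -> active={job_B:*/18}
Op 2: register job_B */4 -> active={job_B:*/4}
Op 3: register job_A */15 -> active={job_A:*/15, job_B:*/4}
Op 4: unregister job_A -> active={job_B:*/4}
Op 5: register job_D */2 -> active={job_B:*/4, job_D:*/2}
Op 6: unregister job_B -> active={job_D:*/2}
Op 7: register job_C */17 -> active={job_C:*/17, job_D:*/2}
Op 8: register job_F */13 -> active={job_C:*/17, job_D:*/2, job_F:*/13}
Op 9: register job_B */18 -> active={job_B:*/18, job_C:*/17, job_D:*/2, job_F:*/13}
Op 10: register job_F */18 -> active={job_B:*/18, job_C:*/17, job_D:*/2, job_F:*/18}
Op 11: register job_A */11 -> active={job_A:*/11, job_B:*/18, job_C:*/17, job_D:*/2, job_F:*/18}
Op 12: register job_D */12 -> active={job_A:*/11, job_B:*/18, job_C:*/17, job_D:*/12, job_F:*/18}
Final interval of job_D = 12
Next fire of job_D after T=109: (109//12+1)*12 = 120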